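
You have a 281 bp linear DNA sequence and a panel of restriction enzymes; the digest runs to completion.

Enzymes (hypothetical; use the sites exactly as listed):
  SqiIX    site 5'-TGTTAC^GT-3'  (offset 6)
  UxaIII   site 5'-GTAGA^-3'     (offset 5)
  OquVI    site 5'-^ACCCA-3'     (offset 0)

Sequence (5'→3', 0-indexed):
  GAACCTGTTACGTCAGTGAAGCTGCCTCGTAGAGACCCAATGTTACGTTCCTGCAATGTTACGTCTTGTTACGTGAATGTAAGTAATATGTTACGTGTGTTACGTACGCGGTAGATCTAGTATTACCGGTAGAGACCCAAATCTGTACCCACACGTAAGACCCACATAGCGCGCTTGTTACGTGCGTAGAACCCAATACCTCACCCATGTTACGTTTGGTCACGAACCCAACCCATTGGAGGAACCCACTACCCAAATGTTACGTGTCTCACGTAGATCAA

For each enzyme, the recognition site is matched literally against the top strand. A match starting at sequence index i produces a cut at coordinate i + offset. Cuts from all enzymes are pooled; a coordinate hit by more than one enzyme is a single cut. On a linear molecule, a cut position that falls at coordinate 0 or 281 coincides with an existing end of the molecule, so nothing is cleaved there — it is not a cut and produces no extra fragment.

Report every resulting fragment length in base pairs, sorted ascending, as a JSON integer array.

[1,1,4,5,7,9,9,10,11,11,12,12,12,12,12,13,13,13,14,16,18,22,22,22]

Per-enzyme occurrences:
  SqiIX (TGTTACGT, off=6): starts [5, 40, 56, 66, 88, 97, 175, 207, 257] → cuts [11, 46, 62, 72, 94, 103, 181, 213, 263]
  UxaIII (GTAGA, off=5): starts [28, 110, 128, 185, 272] → cuts [33, 115, 133, 190, 277]
  OquVI (ACCCA, off=0): starts [34, 134, 146, 159, 190, 202, 225, 230, 243, 250] → cuts [34, 134, 146, 159, 190, 202, 225, 230, 243, 250]

All cut coordinates (distinct, sorted): [11, 33, 34, 46, 62, 72, 94, 103, 115, 133, 134, 146, 159, 181, 190, 202, 213, 225, 230, 243, 250, 263, 277]

Fragment lengths:
  [0,11): 11 bp
  [11,33): 22 bp
  [33,34): 1 bp
  [34,46): 12 bp
  [46,62): 16 bp
  [62,72): 10 bp
  [72,94): 22 bp
  [94,103): 9 bp
  [103,115): 12 bp
  [115,133): 18 bp
  [133,134): 1 bp
  [134,146): 12 bp
  [146,159): 13 bp
  [159,181): 22 bp
  [181,190): 9 bp
  [190,202): 12 bp
  [202,213): 11 bp
  [213,225): 12 bp
  [225,230): 5 bp
  [230,243): 13 bp
  [243,250): 7 bp
  [250,263): 13 bp
  [263,277): 14 bp
  [277,281): 4 bp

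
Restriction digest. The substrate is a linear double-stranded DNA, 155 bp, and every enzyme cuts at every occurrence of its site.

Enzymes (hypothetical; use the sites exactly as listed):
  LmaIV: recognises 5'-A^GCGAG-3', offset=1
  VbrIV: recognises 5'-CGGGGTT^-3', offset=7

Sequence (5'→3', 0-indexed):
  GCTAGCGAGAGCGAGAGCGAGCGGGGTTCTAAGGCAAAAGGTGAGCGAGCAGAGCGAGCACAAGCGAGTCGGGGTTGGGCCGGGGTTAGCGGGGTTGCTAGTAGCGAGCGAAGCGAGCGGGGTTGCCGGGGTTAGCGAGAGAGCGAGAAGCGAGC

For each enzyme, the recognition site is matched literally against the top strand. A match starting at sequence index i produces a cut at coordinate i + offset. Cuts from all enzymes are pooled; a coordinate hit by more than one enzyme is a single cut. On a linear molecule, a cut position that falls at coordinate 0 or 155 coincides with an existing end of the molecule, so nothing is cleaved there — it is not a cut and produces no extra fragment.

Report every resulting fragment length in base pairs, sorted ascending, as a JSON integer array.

Scan for sites:
  LmaIV AGCGAG/1: at [3, 9, 15, 43, 52, 62, 102, 111, 133, 141, 148] ⇒ [4, 10, 16, 44, 53, 63, 103, 112, 134, 142, 149]
  VbrIV CGGGGTT/7: at [21, 69, 80, 89, 117, 126] ⇒ [28, 76, 87, 96, 124, 133]

All cut coordinates (distinct, sorted): [4, 10, 16, 28, 44, 53, 63, 76, 87, 96, 103, 112, 124, 133, 134, 142, 149]

Fragment lengths:
  [0,4): 4 bp
  [4,10): 6 bp
  [10,16): 6 bp
  [16,28): 12 bp
  [28,44): 16 bp
  [44,53): 9 bp
  [53,63): 10 bp
  [63,76): 13 bp
  [76,87): 11 bp
  [87,96): 9 bp
  [96,103): 7 bp
  [103,112): 9 bp
  [112,124): 12 bp
  [124,133): 9 bp
  [133,134): 1 bp
  [134,142): 8 bp
  [142,149): 7 bp
  [149,155): 6 bp

[1,4,6,6,6,7,7,8,9,9,9,9,10,11,12,12,13,16]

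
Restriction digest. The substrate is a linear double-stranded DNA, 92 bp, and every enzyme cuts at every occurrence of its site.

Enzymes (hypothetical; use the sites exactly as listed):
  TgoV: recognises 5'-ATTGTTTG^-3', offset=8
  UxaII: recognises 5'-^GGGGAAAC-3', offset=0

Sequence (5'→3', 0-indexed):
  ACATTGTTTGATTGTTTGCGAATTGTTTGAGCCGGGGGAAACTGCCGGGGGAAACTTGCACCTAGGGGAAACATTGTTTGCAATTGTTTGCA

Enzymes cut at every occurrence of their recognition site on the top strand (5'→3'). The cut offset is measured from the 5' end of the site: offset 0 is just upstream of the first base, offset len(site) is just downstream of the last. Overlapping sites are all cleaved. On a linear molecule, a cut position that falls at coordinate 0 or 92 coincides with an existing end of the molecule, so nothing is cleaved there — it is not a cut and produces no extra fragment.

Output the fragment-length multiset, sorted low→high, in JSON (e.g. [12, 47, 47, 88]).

Site scan:
  TgoV ATTGTTTG/8: at [2, 10, 21, 72, 82] ⇒ [10, 18, 29, 80, 90]
  UxaII GGGGAAAC/0: at [34, 47, 64] ⇒ [34, 47, 64]

All cut coordinates (distinct, sorted): [10, 18, 29, 34, 47, 64, 80, 90]

Fragments:
  [0,10): 10 bp
  [10,18): 8 bp
  [18,29): 11 bp
  [29,34): 5 bp
  [34,47): 13 bp
  [47,64): 17 bp
  [64,80): 16 bp
  [80,90): 10 bp
  [90,92): 2 bp

[2,5,8,10,10,11,13,16,17]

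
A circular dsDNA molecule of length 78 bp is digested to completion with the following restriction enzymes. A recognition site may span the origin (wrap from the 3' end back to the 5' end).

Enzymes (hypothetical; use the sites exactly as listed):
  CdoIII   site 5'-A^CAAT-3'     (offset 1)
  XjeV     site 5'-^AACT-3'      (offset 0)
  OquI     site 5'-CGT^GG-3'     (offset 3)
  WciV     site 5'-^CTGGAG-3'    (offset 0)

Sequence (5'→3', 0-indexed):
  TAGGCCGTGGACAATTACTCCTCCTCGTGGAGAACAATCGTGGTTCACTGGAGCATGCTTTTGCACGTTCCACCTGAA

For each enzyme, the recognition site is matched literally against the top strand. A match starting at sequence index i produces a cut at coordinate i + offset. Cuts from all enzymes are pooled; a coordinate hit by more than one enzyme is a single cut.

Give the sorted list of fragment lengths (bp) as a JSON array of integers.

[3,6,6,7,17,39]

Per-enzyme occurrences:
  CdoIII (ACAAT, off=1): starts [10, 33] → cuts [11, 34]
  XjeV (AACT, off=0): no sites
  OquI (CGTGG, off=3): starts [5, 25, 38] → cuts [8, 28, 41]
  WciV (CTGGAG, off=0): starts [47] → cuts [47]

All cut coordinates (distinct, sorted): [8, 11, 28, 34, 41, 47]

Fragment lengths:
  8→11: 3 bp
  11→28: 17 bp
  28→34: 6 bp
  34→41: 7 bp
  41→47: 6 bp
  47→8 (wrap): 78-47+8 = 39 bp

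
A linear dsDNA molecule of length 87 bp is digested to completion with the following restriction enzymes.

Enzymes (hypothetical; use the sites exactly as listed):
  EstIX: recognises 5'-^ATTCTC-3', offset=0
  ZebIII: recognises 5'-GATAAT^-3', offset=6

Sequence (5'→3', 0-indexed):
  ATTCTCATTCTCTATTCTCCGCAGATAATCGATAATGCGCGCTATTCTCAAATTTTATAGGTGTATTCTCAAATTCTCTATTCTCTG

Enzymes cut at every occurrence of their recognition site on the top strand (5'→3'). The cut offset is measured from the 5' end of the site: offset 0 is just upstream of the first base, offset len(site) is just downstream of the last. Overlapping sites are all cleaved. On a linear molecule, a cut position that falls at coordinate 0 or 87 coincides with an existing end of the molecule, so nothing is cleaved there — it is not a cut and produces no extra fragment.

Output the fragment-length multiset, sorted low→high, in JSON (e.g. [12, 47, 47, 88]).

[6,7,7,7,7,8,8,16,21]

Scan for sites:
  EstIX ATTCTC/0: at [0, 6, 13, 43, 64, 72, 79] ⇒ [6, 13, 43, 64, 72, 79] (position 0 is a terminus of the linear molecule — no cut)
  ZebIII GATAAT/6: at [23, 30] ⇒ [29, 36]

Pooled cuts: [6, 13, 29, 36, 43, 64, 72, 79]

Fragments:
  [0,6): 6 bp
  [6,13): 7 bp
  [13,29): 16 bp
  [29,36): 7 bp
  [36,43): 7 bp
  [43,64): 21 bp
  [64,72): 8 bp
  [72,79): 7 bp
  [79,87): 8 bp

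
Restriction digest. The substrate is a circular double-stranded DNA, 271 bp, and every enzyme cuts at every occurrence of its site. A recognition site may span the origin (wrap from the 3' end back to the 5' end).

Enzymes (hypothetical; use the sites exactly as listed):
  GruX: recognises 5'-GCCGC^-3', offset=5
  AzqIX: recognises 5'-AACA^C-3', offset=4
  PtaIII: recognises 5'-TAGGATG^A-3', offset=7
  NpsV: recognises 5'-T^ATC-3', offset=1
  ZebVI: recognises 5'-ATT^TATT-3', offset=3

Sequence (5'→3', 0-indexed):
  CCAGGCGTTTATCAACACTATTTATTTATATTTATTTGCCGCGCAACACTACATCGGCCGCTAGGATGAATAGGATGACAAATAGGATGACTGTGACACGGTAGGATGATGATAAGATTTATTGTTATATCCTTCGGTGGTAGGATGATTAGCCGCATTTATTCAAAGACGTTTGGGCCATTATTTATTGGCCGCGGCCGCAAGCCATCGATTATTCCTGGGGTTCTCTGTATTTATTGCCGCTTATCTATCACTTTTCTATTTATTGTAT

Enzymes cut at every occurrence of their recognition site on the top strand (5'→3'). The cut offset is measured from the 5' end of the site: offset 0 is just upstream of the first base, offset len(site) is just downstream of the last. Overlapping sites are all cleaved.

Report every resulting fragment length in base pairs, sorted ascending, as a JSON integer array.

[2,3,4,5,6,6,6,7,7,9,9,9,9,10,10,10,11,12,12,13,14,19,19,26,33]

Site scan:
  GruX GCCGC/5: at [37, 56, 151, 190, 196, 238] ⇒ [42, 61, 156, 195, 201, 243]
  AzqIX AACAC/4: at [13, 44] ⇒ [17, 48]
  PtaIII TAGGATGA/7: at [61, 70, 82, 101, 140] ⇒ [68, 77, 89, 108, 147]
  NpsV TATC/1: at [9, 127, 244, 248, 268] ⇒ [10, 128, 245, 249, 269]
  ZebVI ATTTATT/3: at [19, 29, 116, 156, 182, 231, 260] ⇒ [22, 32, 119, 159, 185, 234, 263]

Pooled cuts: [10, 17, 22, 32, 42, 48, 61, 68, 77, 89, 108, 119, 128, 147, 156, 159, 185, 195, 201, 234, 243, 245, 249, 263, 269]

Fragment lengths:
  10→17: 7 bp
  17→22: 5 bp
  22→32: 10 bp
  32→42: 10 bp
  42→48: 6 bp
  48→61: 13 bp
  61→68: 7 bp
  68→77: 9 bp
  77→89: 12 bp
  89→108: 19 bp
  108→119: 11 bp
  119→128: 9 bp
  128→147: 19 bp
  147→156: 9 bp
  156→159: 3 bp
  159→185: 26 bp
  185→195: 10 bp
  195→201: 6 bp
  201→234: 33 bp
  234→243: 9 bp
  243→245: 2 bp
  245→249: 4 bp
  249→263: 14 bp
  263→269: 6 bp
  269→10 (wrap): 271-269+10 = 12 bp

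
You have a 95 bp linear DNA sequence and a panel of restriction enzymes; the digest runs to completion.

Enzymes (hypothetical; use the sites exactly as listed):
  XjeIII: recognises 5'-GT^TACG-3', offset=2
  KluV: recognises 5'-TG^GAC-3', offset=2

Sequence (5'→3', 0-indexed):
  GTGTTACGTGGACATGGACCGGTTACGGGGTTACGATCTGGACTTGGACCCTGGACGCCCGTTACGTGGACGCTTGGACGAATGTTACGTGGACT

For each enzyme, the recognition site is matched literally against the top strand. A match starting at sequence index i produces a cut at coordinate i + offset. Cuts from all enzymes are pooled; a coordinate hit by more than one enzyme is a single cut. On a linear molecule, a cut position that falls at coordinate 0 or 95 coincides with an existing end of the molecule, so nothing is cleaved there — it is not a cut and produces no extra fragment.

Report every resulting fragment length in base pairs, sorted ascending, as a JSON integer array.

[4,4,6,6,6,6,6,7,7,8,8,9,9,9]

Site scan:
  XjeIII GTTACG/2: at [2, 21, 29, 60, 83] ⇒ [4, 23, 31, 62, 85]
  KluV TGGAC/2: at [8, 14, 38, 44, 51, 66, 74, 89] ⇒ [10, 16, 40, 46, 53, 68, 76, 91]

All cut coordinates (distinct, sorted): [4, 10, 16, 23, 31, 40, 46, 53, 62, 68, 76, 85, 91]

Fragment lengths:
  [0,4): 4 bp
  [4,10): 6 bp
  [10,16): 6 bp
  [16,23): 7 bp
  [23,31): 8 bp
  [31,40): 9 bp
  [40,46): 6 bp
  [46,53): 7 bp
  [53,62): 9 bp
  [62,68): 6 bp
  [68,76): 8 bp
  [76,85): 9 bp
  [85,91): 6 bp
  [91,95): 4 bp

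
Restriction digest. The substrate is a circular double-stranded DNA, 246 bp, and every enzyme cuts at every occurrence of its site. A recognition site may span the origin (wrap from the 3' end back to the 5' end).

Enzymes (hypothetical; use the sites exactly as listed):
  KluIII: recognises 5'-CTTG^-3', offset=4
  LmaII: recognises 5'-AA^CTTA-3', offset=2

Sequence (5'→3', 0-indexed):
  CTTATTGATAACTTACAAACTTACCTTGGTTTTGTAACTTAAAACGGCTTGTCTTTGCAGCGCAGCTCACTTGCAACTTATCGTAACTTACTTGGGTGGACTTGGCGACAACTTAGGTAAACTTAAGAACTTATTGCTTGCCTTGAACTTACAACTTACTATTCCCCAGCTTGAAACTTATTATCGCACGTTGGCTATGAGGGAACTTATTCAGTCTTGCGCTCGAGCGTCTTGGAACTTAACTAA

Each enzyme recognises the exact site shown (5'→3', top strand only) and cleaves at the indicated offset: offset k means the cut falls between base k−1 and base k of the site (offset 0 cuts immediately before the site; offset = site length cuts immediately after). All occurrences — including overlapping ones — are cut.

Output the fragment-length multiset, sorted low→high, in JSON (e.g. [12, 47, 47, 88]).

Site scan:
  KluIII (CTTG, off=4): starts [24, 47, 69, 90, 100, 136, 141, 169, 215, 230] → cuts [28, 51, 73, 94, 104, 140, 145, 173, 219, 234]
  LmaII (AACTTA, off=2): starts [9, 17, 35, 74, 84, 109, 119, 127, 145, 152, 174, 203, 235, 244] → cuts [0, 11, 19, 37, 76, 86, 111, 121, 129, 147, 154, 176, 205, 237]

Pooled cuts: [0, 11, 19, 28, 37, 51, 73, 76, 86, 94, 104, 111, 121, 129, 140, 145, 147, 154, 173, 176, 205, 219, 234, 237]

Fragment lengths:
  0→11: 11 bp
  11→19: 8 bp
  19→28: 9 bp
  28→37: 9 bp
  37→51: 14 bp
  51→73: 22 bp
  73→76: 3 bp
  76→86: 10 bp
  86→94: 8 bp
  94→104: 10 bp
  104→111: 7 bp
  111→121: 10 bp
  121→129: 8 bp
  129→140: 11 bp
  140→145: 5 bp
  145→147: 2 bp
  147→154: 7 bp
  154→173: 19 bp
  173→176: 3 bp
  176→205: 29 bp
  205→219: 14 bp
  219→234: 15 bp
  234→237: 3 bp
  237→0 (wrap): 246-237+0 = 9 bp

[2,3,3,3,5,7,7,8,8,8,9,9,9,10,10,10,11,11,14,14,15,19,22,29]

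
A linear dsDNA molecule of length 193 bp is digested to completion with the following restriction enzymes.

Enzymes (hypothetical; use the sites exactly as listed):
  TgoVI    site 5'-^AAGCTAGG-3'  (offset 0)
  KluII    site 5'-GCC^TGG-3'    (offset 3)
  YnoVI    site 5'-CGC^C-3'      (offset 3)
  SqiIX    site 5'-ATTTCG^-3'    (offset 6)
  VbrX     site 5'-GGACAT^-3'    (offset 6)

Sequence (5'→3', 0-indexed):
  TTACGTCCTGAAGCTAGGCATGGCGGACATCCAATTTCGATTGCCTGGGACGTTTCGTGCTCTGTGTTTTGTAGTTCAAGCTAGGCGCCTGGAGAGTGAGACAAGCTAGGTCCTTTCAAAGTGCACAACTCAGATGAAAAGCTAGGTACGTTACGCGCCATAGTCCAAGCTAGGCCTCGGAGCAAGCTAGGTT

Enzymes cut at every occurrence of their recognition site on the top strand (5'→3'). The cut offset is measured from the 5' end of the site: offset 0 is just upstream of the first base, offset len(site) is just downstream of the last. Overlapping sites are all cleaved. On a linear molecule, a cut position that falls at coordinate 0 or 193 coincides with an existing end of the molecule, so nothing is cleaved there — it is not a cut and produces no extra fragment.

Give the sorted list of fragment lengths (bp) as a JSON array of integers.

[1,6,8,9,10,10,11,13,17,20,20,32,36]

Scan for sites:
  TgoVI AAGCTAGG/0: at [10, 77, 102, 138, 166, 183] ⇒ [10, 77, 102, 138, 166, 183]
  KluII GCCTGG/3: at [42, 86] ⇒ [45, 89]
  YnoVI CGCC/3: at [85, 155] ⇒ [88, 158]
  SqiIX ATTTCG/6: at [33] ⇒ [39]
  VbrX GGACAT/6: at [24] ⇒ [30]

All cut coordinates (distinct, sorted): [10, 30, 39, 45, 77, 88, 89, 102, 138, 158, 166, 183]

Fragments:
  [0,10): 10 bp
  [10,30): 20 bp
  [30,39): 9 bp
  [39,45): 6 bp
  [45,77): 32 bp
  [77,88): 11 bp
  [88,89): 1 bp
  [89,102): 13 bp
  [102,138): 36 bp
  [138,158): 20 bp
  [158,166): 8 bp
  [166,183): 17 bp
  [183,193): 10 bp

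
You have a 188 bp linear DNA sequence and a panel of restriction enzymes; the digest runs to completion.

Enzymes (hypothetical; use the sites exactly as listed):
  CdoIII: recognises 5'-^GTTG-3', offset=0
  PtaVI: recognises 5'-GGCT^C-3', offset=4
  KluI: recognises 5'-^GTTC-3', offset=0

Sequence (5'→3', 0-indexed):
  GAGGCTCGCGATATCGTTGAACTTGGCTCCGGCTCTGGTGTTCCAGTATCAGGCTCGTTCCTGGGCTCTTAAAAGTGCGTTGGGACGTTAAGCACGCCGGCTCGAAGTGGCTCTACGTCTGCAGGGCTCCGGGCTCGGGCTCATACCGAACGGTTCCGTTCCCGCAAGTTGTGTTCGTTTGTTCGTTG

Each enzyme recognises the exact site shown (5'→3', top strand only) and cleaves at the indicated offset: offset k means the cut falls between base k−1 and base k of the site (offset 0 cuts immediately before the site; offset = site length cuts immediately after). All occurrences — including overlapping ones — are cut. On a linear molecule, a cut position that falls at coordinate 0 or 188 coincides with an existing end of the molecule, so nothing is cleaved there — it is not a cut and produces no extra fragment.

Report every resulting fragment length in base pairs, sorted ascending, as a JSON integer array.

Site scan:
  CdoIII GTTG/0: at [15, 78, 167, 184] ⇒ [15, 78, 167, 184]
  PtaVI GGCTC/4: at [2, 24, 30, 51, 63, 98, 108, 124, 131, 137] ⇒ [6, 28, 34, 55, 67, 102, 112, 128, 135, 141]
  KluI GTTC/0: at [39, 56, 152, 157, 172, 180] ⇒ [39, 56, 152, 157, 172, 180]

Pooled cuts: [6, 15, 28, 34, 39, 55, 56, 67, 78, 102, 112, 128, 135, 141, 152, 157, 167, 172, 180, 184]

Fragments:
  [0,6): 6 bp
  [6,15): 9 bp
  [15,28): 13 bp
  [28,34): 6 bp
  [34,39): 5 bp
  [39,55): 16 bp
  [55,56): 1 bp
  [56,67): 11 bp
  [67,78): 11 bp
  [78,102): 24 bp
  [102,112): 10 bp
  [112,128): 16 bp
  [128,135): 7 bp
  [135,141): 6 bp
  [141,152): 11 bp
  [152,157): 5 bp
  [157,167): 10 bp
  [167,172): 5 bp
  [172,180): 8 bp
  [180,184): 4 bp
  [184,188): 4 bp

[1,4,4,5,5,5,6,6,6,7,8,9,10,10,11,11,11,13,16,16,24]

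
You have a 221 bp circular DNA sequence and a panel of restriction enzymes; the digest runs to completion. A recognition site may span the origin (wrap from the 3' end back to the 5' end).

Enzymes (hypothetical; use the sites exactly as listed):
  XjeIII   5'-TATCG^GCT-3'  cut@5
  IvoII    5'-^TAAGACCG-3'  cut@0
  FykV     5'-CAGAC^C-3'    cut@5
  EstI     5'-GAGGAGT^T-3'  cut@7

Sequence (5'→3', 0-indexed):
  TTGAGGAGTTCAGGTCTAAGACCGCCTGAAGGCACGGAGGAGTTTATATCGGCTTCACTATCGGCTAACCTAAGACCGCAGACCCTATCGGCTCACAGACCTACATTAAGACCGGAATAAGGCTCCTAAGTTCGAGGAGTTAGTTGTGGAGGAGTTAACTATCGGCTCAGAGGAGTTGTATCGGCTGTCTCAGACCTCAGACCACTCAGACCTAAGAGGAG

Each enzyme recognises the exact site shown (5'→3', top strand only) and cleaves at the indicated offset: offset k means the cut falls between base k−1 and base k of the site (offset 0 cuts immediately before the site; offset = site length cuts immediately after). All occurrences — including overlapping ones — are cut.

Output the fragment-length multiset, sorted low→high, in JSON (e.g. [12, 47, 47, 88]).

[6,7,7,7,7,7,8,8,9,9,10,11,12,12,12,13,15,27,34]

Per-enzyme occurrences:
  XjeIII (TATCGGCT, off=5): starts [46, 58, 85, 159, 178] → cuts [51, 63, 90, 164, 183]
  IvoII (TAAGACCG, off=0): starts [16, 70, 106] → cuts [16, 70, 106]
  FykV (CAGACC, off=5): starts [78, 95, 190, 197, 206] → cuts [83, 100, 195, 202, 211]
  EstI (GAGGAGTT, off=7): starts [2, 36, 133, 148, 169, 215] → cuts [1, 9, 43, 140, 155, 176]

Pooled cuts: [1, 9, 16, 43, 51, 63, 70, 83, 90, 100, 106, 140, 155, 164, 176, 183, 195, 202, 211]

Fragments:
  1→9: 8 bp
  9→16: 7 bp
  16→43: 27 bp
  43→51: 8 bp
  51→63: 12 bp
  63→70: 7 bp
  70→83: 13 bp
  83→90: 7 bp
  90→100: 10 bp
  100→106: 6 bp
  106→140: 34 bp
  140→155: 15 bp
  155→164: 9 bp
  164→176: 12 bp
  176→183: 7 bp
  183→195: 12 bp
  195→202: 7 bp
  202→211: 9 bp
  211→1 (wrap): 221-211+1 = 11 bp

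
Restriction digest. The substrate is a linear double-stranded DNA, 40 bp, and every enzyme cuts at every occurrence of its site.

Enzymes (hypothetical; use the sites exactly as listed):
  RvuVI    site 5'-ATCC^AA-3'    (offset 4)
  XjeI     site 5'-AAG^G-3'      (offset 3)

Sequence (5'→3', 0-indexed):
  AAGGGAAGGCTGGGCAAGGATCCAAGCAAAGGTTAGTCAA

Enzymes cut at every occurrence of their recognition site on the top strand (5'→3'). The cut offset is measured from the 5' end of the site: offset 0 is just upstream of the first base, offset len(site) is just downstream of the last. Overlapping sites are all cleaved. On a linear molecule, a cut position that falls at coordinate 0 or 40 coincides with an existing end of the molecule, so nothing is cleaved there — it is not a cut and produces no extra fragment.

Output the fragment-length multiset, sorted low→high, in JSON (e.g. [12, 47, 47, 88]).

Scan for sites:
  RvuVI ATCCAA/4: at [19] ⇒ [23]
  XjeI AAGG/3: at [0, 5, 15, 28] ⇒ [3, 8, 18, 31]

Pooled cuts: [3, 8, 18, 23, 31]

Fragments:
  [0,3): 3 bp
  [3,8): 5 bp
  [8,18): 10 bp
  [18,23): 5 bp
  [23,31): 8 bp
  [31,40): 9 bp

[3,5,5,8,9,10]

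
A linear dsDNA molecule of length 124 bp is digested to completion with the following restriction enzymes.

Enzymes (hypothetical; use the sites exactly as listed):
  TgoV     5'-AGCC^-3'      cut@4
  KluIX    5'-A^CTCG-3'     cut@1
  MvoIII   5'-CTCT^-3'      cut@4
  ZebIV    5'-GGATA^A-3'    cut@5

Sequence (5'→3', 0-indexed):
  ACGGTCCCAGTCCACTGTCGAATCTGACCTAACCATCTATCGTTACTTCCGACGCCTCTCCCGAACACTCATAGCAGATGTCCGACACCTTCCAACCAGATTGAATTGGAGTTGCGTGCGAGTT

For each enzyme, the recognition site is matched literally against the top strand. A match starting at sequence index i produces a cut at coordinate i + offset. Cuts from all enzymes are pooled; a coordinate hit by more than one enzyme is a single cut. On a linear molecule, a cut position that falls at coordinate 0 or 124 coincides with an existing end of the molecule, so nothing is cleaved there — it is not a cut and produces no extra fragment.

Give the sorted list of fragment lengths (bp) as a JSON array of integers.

[59,65]

Per-enzyme occurrences:
  TgoV (AGCC, off=4): no sites
  KluIX (ACTCG, off=1): no sites
  MvoIII CTCT/4: at [55] ⇒ [59]
  ZebIV (GGATAA, off=5): no sites

Pooled cuts: [59]

Fragment lengths:
  [0,59): 59 bp
  [59,124): 65 bp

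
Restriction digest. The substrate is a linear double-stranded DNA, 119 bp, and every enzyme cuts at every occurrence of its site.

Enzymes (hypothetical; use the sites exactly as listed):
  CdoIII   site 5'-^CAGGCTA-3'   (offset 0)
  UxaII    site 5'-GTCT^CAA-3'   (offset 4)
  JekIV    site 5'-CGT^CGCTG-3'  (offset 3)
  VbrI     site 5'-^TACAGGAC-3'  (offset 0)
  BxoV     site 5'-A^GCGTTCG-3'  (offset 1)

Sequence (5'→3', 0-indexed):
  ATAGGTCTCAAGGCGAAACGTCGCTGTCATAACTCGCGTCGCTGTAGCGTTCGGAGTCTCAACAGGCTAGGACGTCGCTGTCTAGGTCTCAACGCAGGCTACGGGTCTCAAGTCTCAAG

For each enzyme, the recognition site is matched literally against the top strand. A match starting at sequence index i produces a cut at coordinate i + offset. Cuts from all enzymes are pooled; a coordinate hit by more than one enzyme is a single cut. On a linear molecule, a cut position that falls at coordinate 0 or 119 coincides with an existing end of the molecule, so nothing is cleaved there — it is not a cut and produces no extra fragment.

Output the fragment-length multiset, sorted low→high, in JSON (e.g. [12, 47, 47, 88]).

Per-enzyme occurrences:
  CdoIII CAGGCTA/0: at [62, 94] ⇒ [62, 94]
  UxaII GTCTCAA/4: at [4, 55, 85, 104, 111] ⇒ [8, 59, 89, 108, 115]
  JekIV CGTCGCTG/3: at [18, 36, 72] ⇒ [21, 39, 75]
  VbrI (TACAGGAC, off=0): no sites
  BxoV AGCGTTCG/1: at [45] ⇒ [46]

All cut coordinates (distinct, sorted): [8, 21, 39, 46, 59, 62, 75, 89, 94, 108, 115]

Fragment lengths:
  [0,8): 8 bp
  [8,21): 13 bp
  [21,39): 18 bp
  [39,46): 7 bp
  [46,59): 13 bp
  [59,62): 3 bp
  [62,75): 13 bp
  [75,89): 14 bp
  [89,94): 5 bp
  [94,108): 14 bp
  [108,115): 7 bp
  [115,119): 4 bp

[3,4,5,7,7,8,13,13,13,14,14,18]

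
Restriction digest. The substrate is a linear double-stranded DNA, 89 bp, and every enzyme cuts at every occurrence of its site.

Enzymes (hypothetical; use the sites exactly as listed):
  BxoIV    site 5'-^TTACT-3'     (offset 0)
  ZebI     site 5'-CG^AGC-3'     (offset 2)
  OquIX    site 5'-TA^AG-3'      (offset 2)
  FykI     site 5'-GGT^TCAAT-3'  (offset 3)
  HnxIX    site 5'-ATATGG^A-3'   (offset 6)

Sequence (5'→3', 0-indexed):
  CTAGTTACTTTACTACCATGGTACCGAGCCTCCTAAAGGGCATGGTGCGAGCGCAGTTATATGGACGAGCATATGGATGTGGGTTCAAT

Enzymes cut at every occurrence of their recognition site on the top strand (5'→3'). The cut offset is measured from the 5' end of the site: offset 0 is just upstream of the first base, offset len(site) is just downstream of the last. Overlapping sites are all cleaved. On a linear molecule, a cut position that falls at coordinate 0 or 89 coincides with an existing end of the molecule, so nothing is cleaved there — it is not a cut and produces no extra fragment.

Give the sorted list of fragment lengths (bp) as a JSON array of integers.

Scan for sites:
  BxoIV (TTACT, off=0): starts [4, 9] → cuts [4, 9]
  ZebI (CGAGC, off=2): starts [24, 47, 65] → cuts [26, 49, 67]
  OquIX (TAAG, off=2): no sites
  FykI (GGTTCAAT, off=3): starts [81] → cuts [84]
  HnxIX (ATATGGA, off=6): starts [58, 70] → cuts [64, 76]

All cut coordinates (distinct, sorted): [4, 9, 26, 49, 64, 67, 76, 84]

Fragments:
  [0,4): 4 bp
  [4,9): 5 bp
  [9,26): 17 bp
  [26,49): 23 bp
  [49,64): 15 bp
  [64,67): 3 bp
  [67,76): 9 bp
  [76,84): 8 bp
  [84,89): 5 bp

[3,4,5,5,8,9,15,17,23]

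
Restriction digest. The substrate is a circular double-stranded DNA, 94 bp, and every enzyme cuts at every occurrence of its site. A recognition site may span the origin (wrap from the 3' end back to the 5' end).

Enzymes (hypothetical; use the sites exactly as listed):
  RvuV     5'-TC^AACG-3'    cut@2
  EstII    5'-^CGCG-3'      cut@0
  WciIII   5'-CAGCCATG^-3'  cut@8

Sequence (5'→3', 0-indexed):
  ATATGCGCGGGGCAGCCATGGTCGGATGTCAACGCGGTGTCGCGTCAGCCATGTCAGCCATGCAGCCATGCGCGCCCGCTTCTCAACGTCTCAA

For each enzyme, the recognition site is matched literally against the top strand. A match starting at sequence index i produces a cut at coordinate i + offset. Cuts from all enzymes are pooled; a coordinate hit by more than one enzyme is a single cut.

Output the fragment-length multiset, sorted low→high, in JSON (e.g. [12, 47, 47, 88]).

Per-enzyme occurrences:
  RvuV TCAACG/2: at [28, 82] ⇒ [30, 84]
  EstII CGCG/0: at [5, 32, 40, 70] ⇒ [5, 32, 40, 70]
  WciIII CAGCCATG/8: at [12, 45, 54, 62] ⇒ [20, 53, 62, 70]

Pooled cuts: [5, 20, 30, 32, 40, 53, 62, 70, 84]

Fragment lengths:
  5→20: 15 bp
  20→30: 10 bp
  30→32: 2 bp
  32→40: 8 bp
  40→53: 13 bp
  53→62: 9 bp
  62→70: 8 bp
  70→84: 14 bp
  84→5 (wrap): 94-84+5 = 15 bp

[2,8,8,9,10,13,14,15,15]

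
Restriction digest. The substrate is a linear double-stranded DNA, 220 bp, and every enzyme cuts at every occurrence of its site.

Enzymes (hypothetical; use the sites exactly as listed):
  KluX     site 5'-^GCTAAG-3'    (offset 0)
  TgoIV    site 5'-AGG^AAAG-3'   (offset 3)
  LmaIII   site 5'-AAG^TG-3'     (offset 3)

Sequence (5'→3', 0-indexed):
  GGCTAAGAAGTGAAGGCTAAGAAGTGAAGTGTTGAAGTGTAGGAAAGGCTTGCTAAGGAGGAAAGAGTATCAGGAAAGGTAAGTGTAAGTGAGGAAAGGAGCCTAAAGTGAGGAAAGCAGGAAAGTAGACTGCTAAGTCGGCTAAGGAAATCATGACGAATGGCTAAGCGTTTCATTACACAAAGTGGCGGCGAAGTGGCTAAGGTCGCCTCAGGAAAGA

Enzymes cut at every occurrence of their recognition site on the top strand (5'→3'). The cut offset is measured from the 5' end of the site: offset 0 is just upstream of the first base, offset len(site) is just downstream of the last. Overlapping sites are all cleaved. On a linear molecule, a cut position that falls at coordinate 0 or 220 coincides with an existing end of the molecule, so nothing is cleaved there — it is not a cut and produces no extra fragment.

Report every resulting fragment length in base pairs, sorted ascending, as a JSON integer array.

[1,2,5,5,5,5,5,6,6,8,8,8,9,9,9,9,10,10,11,13,14,17,22,23]

Per-enzyme occurrences:
  KluX GCTAAG/0: at [1, 15, 51, 131, 140, 162, 198] ⇒ [1, 15, 51, 131, 140, 162, 198]
  TgoIV AGGAAAG/3: at [40, 58, 71, 91, 110, 118, 212] ⇒ [43, 61, 74, 94, 113, 121, 215]
  LmaIII AAGTG/3: at [7, 21, 26, 34, 80, 86, 105, 182, 193] ⇒ [10, 24, 29, 37, 83, 89, 108, 185, 196]

Pooled cuts: [1, 10, 15, 24, 29, 37, 43, 51, 61, 74, 83, 89, 94, 108, 113, 121, 131, 140, 162, 185, 196, 198, 215]

Fragment lengths:
  [0,1): 1 bp
  [1,10): 9 bp
  [10,15): 5 bp
  [15,24): 9 bp
  [24,29): 5 bp
  [29,37): 8 bp
  [37,43): 6 bp
  [43,51): 8 bp
  [51,61): 10 bp
  [61,74): 13 bp
  [74,83): 9 bp
  [83,89): 6 bp
  [89,94): 5 bp
  [94,108): 14 bp
  [108,113): 5 bp
  [113,121): 8 bp
  [121,131): 10 bp
  [131,140): 9 bp
  [140,162): 22 bp
  [162,185): 23 bp
  [185,196): 11 bp
  [196,198): 2 bp
  [198,215): 17 bp
  [215,220): 5 bp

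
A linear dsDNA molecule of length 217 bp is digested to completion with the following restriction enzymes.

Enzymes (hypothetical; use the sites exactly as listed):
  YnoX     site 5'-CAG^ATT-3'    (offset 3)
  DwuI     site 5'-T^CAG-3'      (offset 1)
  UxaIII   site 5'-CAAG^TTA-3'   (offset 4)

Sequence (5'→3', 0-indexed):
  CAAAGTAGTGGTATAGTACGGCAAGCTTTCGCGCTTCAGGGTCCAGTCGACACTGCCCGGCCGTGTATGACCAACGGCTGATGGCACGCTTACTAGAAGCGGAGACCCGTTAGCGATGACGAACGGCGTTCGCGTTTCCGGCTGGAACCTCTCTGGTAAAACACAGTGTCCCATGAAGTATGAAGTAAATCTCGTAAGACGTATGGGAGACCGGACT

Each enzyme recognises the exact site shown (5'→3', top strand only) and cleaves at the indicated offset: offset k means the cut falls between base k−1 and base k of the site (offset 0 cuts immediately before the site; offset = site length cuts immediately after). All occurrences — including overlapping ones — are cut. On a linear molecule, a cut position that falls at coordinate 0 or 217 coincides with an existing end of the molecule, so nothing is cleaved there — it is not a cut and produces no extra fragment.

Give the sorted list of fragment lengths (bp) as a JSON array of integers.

[36,181]

Per-enzyme occurrences:
  YnoX (CAGATT, off=3): no sites
  DwuI (TCAG, off=1): starts [35] → cuts [36]
  UxaIII (CAAGTTA, off=4): no sites

Pooled cuts: [36]

Fragments:
  [0,36): 36 bp
  [36,217): 181 bp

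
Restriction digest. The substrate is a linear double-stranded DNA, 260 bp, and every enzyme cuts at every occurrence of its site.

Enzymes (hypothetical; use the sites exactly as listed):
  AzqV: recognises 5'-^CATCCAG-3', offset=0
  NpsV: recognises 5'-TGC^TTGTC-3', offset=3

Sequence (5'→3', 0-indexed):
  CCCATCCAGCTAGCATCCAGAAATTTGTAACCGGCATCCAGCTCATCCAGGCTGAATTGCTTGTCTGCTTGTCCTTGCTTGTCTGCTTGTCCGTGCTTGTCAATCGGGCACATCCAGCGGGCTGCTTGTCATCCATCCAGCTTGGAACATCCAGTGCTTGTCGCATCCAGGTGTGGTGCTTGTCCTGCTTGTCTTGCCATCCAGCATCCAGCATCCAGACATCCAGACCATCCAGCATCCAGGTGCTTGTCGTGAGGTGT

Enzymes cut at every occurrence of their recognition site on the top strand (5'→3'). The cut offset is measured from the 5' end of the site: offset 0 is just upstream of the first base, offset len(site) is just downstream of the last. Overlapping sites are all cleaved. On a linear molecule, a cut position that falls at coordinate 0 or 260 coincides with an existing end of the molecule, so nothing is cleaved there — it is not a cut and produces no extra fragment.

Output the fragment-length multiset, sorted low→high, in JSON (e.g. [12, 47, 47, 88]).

Scan for sites:
  AzqV CATCCAG/0: at [2, 13, 34, 43, 110, 133, 147, 163, 197, 204, 211, 219, 228, 235] ⇒ [2, 13, 34, 43, 110, 133, 147, 163, 197, 204, 211, 219, 228, 235]
  NpsV TGCTTGTC/3: at [57, 65, 75, 83, 93, 122, 154, 176, 185, 243] ⇒ [60, 68, 78, 86, 96, 125, 157, 179, 188, 246]

All cut coordinates (distinct, sorted): [2, 13, 34, 43, 60, 68, 78, 86, 96, 110, 125, 133, 147, 157, 163, 179, 188, 197, 204, 211, 219, 228, 235, 246]

Fragment lengths:
  [0,2): 2 bp
  [2,13): 11 bp
  [13,34): 21 bp
  [34,43): 9 bp
  [43,60): 17 bp
  [60,68): 8 bp
  [68,78): 10 bp
  [78,86): 8 bp
  [86,96): 10 bp
  [96,110): 14 bp
  [110,125): 15 bp
  [125,133): 8 bp
  [133,147): 14 bp
  [147,157): 10 bp
  [157,163): 6 bp
  [163,179): 16 bp
  [179,188): 9 bp
  [188,197): 9 bp
  [197,204): 7 bp
  [204,211): 7 bp
  [211,219): 8 bp
  [219,228): 9 bp
  [228,235): 7 bp
  [235,246): 11 bp
  [246,260): 14 bp

[2,6,7,7,7,8,8,8,8,9,9,9,9,10,10,10,11,11,14,14,14,15,16,17,21]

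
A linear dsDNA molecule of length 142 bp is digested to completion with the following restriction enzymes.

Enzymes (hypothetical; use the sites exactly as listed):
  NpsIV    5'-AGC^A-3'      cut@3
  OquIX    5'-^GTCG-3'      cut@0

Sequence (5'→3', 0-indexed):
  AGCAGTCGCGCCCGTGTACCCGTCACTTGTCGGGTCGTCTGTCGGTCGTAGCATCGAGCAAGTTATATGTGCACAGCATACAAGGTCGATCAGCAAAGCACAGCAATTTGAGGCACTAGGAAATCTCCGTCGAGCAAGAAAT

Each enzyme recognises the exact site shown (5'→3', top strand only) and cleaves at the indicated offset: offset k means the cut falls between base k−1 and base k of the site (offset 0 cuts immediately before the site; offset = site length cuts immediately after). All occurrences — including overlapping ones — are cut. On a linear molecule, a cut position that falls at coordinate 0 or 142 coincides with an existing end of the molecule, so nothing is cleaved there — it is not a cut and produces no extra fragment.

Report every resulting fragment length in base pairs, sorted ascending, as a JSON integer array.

Site scan:
  NpsIV (AGCA, off=3): starts [0, 49, 56, 74, 91, 96, 101, 132] → cuts [3, 52, 59, 77, 94, 99, 104, 135]
  OquIX (GTCG, off=0): starts [4, 28, 33, 40, 44, 84, 128] → cuts [4, 28, 33, 40, 44, 84, 128]

Pooled cuts: [3, 4, 28, 33, 40, 44, 52, 59, 77, 84, 94, 99, 104, 128, 135]

Fragment lengths:
  [0,3): 3 bp
  [3,4): 1 bp
  [4,28): 24 bp
  [28,33): 5 bp
  [33,40): 7 bp
  [40,44): 4 bp
  [44,52): 8 bp
  [52,59): 7 bp
  [59,77): 18 bp
  [77,84): 7 bp
  [84,94): 10 bp
  [94,99): 5 bp
  [99,104): 5 bp
  [104,128): 24 bp
  [128,135): 7 bp
  [135,142): 7 bp

[1,3,4,5,5,5,7,7,7,7,7,8,10,18,24,24]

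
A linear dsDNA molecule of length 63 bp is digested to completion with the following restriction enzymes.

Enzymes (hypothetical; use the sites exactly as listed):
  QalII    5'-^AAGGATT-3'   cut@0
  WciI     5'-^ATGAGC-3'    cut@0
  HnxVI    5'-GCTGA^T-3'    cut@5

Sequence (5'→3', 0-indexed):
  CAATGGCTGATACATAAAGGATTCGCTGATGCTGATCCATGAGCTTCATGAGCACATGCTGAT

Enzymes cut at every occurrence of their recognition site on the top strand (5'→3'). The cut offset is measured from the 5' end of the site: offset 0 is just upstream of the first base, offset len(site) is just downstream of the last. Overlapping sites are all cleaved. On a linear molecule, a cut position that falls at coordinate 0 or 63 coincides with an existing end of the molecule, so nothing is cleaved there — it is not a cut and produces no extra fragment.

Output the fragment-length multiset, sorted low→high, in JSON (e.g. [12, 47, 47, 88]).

[1,3,6,6,9,10,13,15]

Site scan:
  QalII (AAGGATT, off=0): starts [16] → cuts [16]
  WciI (ATGAGC, off=0): starts [38, 47] → cuts [38, 47]
  HnxVI (GCTGAT, off=5): starts [5, 24, 30, 57] → cuts [10, 29, 35, 62]

All cut coordinates (distinct, sorted): [10, 16, 29, 35, 38, 47, 62]

Fragments:
  [0,10): 10 bp
  [10,16): 6 bp
  [16,29): 13 bp
  [29,35): 6 bp
  [35,38): 3 bp
  [38,47): 9 bp
  [47,62): 15 bp
  [62,63): 1 bp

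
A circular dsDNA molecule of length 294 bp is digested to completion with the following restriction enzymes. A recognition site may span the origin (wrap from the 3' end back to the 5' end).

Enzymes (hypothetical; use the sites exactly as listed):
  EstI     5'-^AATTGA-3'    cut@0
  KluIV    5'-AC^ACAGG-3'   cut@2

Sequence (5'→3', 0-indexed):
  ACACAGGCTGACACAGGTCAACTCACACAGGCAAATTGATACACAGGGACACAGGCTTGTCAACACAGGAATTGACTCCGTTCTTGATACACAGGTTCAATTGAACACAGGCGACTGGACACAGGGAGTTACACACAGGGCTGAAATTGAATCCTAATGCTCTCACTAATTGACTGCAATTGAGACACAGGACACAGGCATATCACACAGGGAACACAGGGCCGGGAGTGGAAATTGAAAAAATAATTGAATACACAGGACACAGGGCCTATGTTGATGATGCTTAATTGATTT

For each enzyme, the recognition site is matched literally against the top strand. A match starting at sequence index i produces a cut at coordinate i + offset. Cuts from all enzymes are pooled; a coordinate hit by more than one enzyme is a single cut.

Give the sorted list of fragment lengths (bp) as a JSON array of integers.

Site scan:
  EstI (AATTGA, off=0): starts [33, 69, 98, 144, 167, 177, 232, 244, 285] → cuts [33, 69, 98, 144, 167, 177, 232, 244, 285]
  KluIV (ACACAGG, off=2): starts [0, 10, 24, 40, 48, 62, 88, 104, 118, 132, 184, 191, 204, 213, 252, 259] → cuts [2, 12, 26, 42, 50, 64, 90, 106, 120, 134, 186, 193, 206, 215, 254, 261]

Pooled cuts: [2, 12, 26, 33, 42, 50, 64, 69, 90, 98, 106, 120, 134, 144, 167, 177, 186, 193, 206, 215, 232, 244, 254, 261, 285]

Fragments:
  2→12: 10 bp
  12→26: 14 bp
  26→33: 7 bp
  33→42: 9 bp
  42→50: 8 bp
  50→64: 14 bp
  64→69: 5 bp
  69→90: 21 bp
  90→98: 8 bp
  98→106: 8 bp
  106→120: 14 bp
  120→134: 14 bp
  134→144: 10 bp
  144→167: 23 bp
  167→177: 10 bp
  177→186: 9 bp
  186→193: 7 bp
  193→206: 13 bp
  206→215: 9 bp
  215→232: 17 bp
  232→244: 12 bp
  244→254: 10 bp
  254→261: 7 bp
  261→285: 24 bp
  285→2 (wrap): 294-285+2 = 11 bp

[5,7,7,7,8,8,8,9,9,9,10,10,10,10,11,12,13,14,14,14,14,17,21,23,24]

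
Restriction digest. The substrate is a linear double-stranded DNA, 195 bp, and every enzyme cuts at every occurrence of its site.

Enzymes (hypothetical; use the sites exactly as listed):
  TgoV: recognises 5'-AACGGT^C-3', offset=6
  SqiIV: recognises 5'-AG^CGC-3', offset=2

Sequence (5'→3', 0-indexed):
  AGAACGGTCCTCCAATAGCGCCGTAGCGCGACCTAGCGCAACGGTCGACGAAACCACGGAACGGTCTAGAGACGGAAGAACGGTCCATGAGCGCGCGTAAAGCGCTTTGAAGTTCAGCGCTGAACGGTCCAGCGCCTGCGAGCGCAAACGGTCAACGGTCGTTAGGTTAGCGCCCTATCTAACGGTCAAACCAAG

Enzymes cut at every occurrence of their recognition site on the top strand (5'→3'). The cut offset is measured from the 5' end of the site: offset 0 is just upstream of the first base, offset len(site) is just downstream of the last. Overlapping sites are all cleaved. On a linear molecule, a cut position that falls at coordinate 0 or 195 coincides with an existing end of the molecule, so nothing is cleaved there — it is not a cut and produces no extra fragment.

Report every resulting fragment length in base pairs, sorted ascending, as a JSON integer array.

[4,7,7,8,8,9,9,10,10,10,10,11,11,11,15,16,19,20]

Per-enzyme occurrences:
  TgoV AACGGTC/6: at [2, 39, 59, 78, 122, 146, 153, 180] ⇒ [8, 45, 65, 84, 128, 152, 159, 186]
  SqiIV AGCGC/2: at [16, 24, 34, 89, 100, 115, 130, 140, 168] ⇒ [18, 26, 36, 91, 102, 117, 132, 142, 170]

Pooled cuts: [8, 18, 26, 36, 45, 65, 84, 91, 102, 117, 128, 132, 142, 152, 159, 170, 186]

Fragment lengths:
  [0,8): 8 bp
  [8,18): 10 bp
  [18,26): 8 bp
  [26,36): 10 bp
  [36,45): 9 bp
  [45,65): 20 bp
  [65,84): 19 bp
  [84,91): 7 bp
  [91,102): 11 bp
  [102,117): 15 bp
  [117,128): 11 bp
  [128,132): 4 bp
  [132,142): 10 bp
  [142,152): 10 bp
  [152,159): 7 bp
  [159,170): 11 bp
  [170,186): 16 bp
  [186,195): 9 bp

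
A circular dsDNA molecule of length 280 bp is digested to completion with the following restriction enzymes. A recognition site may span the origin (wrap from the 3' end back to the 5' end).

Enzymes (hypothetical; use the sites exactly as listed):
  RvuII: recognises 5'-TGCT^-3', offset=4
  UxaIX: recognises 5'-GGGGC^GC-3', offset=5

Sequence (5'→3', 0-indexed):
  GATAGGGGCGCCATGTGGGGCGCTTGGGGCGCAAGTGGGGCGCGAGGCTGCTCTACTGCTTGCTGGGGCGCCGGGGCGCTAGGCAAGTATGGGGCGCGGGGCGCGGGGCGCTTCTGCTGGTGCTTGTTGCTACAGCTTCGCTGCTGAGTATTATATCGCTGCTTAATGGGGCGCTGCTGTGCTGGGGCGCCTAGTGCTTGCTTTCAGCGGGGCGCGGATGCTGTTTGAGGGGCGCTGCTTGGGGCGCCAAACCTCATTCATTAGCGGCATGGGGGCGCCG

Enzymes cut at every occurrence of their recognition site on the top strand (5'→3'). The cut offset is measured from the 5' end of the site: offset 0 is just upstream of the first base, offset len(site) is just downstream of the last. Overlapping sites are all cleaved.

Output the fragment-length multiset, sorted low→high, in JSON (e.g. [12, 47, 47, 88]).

[4,4,5,5,5,6,6,6,6,7,7,7,8,8,9,9,9,9,10,11,11,11,11,12,13,14,18,18,31]

Scan for sites:
  RvuII TGCT/4: at [48, 56, 60, 114, 120, 127, 141, 159, 174, 179, 194, 198, 218, 235] ⇒ [52, 60, 64, 118, 124, 131, 145, 163, 178, 183, 198, 202, 222, 239]
  UxaIX GGGGCGC/5: at [4, 16, 25, 36, 64, 72, 90, 97, 104, 167, 183, 208, 228, 240, 271] ⇒ [9, 21, 30, 41, 69, 77, 95, 102, 109, 172, 188, 213, 233, 245, 276]

Pooled cuts: [9, 21, 30, 41, 52, 60, 64, 69, 77, 95, 102, 109, 118, 124, 131, 145, 163, 172, 178, 183, 188, 198, 202, 213, 222, 233, 239, 245, 276]

Fragments:
  9→21: 12 bp
  21→30: 9 bp
  30→41: 11 bp
  41→52: 11 bp
  52→60: 8 bp
  60→64: 4 bp
  64→69: 5 bp
  69→77: 8 bp
  77→95: 18 bp
  95→102: 7 bp
  102→109: 7 bp
  109→118: 9 bp
  118→124: 6 bp
  124→131: 7 bp
  131→145: 14 bp
  145→163: 18 bp
  163→172: 9 bp
  172→178: 6 bp
  178→183: 5 bp
  183→188: 5 bp
  188→198: 10 bp
  198→202: 4 bp
  202→213: 11 bp
  213→222: 9 bp
  222→233: 11 bp
  233→239: 6 bp
  239→245: 6 bp
  245→276: 31 bp
  276→9 (wrap): 280-276+9 = 13 bp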